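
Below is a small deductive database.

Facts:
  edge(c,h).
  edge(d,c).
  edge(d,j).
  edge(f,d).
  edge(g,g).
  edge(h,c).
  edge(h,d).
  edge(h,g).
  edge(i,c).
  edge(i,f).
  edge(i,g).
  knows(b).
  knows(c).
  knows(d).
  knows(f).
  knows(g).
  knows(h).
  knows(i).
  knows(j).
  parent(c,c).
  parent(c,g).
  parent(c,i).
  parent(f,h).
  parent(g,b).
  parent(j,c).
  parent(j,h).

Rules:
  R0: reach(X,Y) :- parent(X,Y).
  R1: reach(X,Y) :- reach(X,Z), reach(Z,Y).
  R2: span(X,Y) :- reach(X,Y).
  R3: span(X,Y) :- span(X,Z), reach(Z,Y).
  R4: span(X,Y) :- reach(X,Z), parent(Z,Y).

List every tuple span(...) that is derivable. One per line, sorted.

round 1: derive reach(c,c) via R0 from parent(c,c)
round 1: derive reach(c,g) via R0 from parent(c,g)
round 1: derive reach(c,i) via R0 from parent(c,i)
round 1: derive reach(f,h) via R0 from parent(f,h)
round 1: derive reach(g,b) via R0 from parent(g,b)
round 1: derive reach(j,c) via R0 from parent(j,c)
round 1: derive reach(j,h) via R0 from parent(j,h)
round 2: derive reach(c,b) via R1 from reach(c,g), reach(g,b)
round 2: derive reach(j,g) via R1 from reach(j,c), reach(c,g)
round 2: derive reach(j,i) via R1 from reach(j,c), reach(c,i)
round 2: derive span(c,c) via R2 from reach(c,c)
round 2: derive span(c,g) via R2 from reach(c,g)
round 2: derive span(c,i) via R2 from reach(c,i)
round 2: derive span(f,h) via R2 from reach(f,h)
round 2: derive span(g,b) via R2 from reach(g,b)
round 2: derive span(j,c) via R2 from reach(j,c)
round 2: derive span(j,h) via R2 from reach(j,h)
round 2: derive span(c,b) via R4 from reach(c,g), parent(g,b)
round 2: derive span(j,g) via R4 from reach(j,c), parent(c,g)
round 2: derive span(j,i) via R4 from reach(j,c), parent(c,i)
round 3: derive reach(j,b) via R1 from reach(j,c), reach(c,b)
round 3: derive span(j,b) via R3 from span(j,c), reach(c,b)

span(c,b)
span(c,c)
span(c,g)
span(c,i)
span(f,h)
span(g,b)
span(j,b)
span(j,c)
span(j,g)
span(j,h)
span(j,i)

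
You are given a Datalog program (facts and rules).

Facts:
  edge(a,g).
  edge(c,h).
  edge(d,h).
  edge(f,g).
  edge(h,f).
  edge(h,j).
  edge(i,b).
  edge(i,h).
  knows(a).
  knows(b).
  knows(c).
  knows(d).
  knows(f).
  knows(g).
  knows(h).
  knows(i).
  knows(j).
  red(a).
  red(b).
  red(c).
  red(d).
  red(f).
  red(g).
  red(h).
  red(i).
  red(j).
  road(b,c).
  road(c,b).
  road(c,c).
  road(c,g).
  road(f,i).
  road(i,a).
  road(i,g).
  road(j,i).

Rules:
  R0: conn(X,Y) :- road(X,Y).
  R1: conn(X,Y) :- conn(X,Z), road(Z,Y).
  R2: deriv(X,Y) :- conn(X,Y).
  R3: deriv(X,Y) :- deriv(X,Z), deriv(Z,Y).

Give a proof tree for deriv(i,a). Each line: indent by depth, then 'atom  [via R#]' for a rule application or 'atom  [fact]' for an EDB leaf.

deriv(i,a)  [via R2]
  conn(i,a)  [via R0]
    road(i,a)  [fact]

round 1: derive conn(b,c) via R0 from road(b,c)
round 1: derive conn(c,b) via R0 from road(c,b)
round 1: derive conn(c,c) via R0 from road(c,c)
round 1: derive conn(c,g) via R0 from road(c,g)
round 1: derive conn(f,i) via R0 from road(f,i)
round 1: derive conn(i,a) via R0 from road(i,a)
round 1: derive conn(i,g) via R0 from road(i,g)
round 1: derive conn(j,i) via R0 from road(j,i)
round 2: derive conn(b,b) via R1 from conn(b,c), road(c,b)
round 2: derive conn(b,g) via R1 from conn(b,c), road(c,g)
round 2: derive conn(f,a) via R1 from conn(f,i), road(i,a)
round 2: derive conn(f,g) via R1 from conn(f,i), road(i,g)
round 2: derive conn(j,a) via R1 from conn(j,i), road(i,a)
round 2: derive conn(j,g) via R1 from conn(j,i), road(i,g)
round 2: derive deriv(b,c) via R2 from conn(b,c)
round 2: derive deriv(c,b) via R2 from conn(c,b)
round 2: derive deriv(c,c) via R2 from conn(c,c)
round 2: derive deriv(c,g) via R2 from conn(c,g)
round 2: derive deriv(f,i) via R2 from conn(f,i)
round 2: derive deriv(i,a) via R2 from conn(i,a)
round 2: derive deriv(i,g) via R2 from conn(i,g)
round 2: derive deriv(j,i) via R2 from conn(j,i)
round 3: derive deriv(b,b) via R2 from conn(b,b)
round 3: derive deriv(b,g) via R2 from conn(b,g)
round 3: derive deriv(f,a) via R2 from conn(f,a)
round 3: derive deriv(f,g) via R2 from conn(f,g)
round 3: derive deriv(j,a) via R2 from conn(j,a)
round 3: derive deriv(j,g) via R2 from conn(j,g)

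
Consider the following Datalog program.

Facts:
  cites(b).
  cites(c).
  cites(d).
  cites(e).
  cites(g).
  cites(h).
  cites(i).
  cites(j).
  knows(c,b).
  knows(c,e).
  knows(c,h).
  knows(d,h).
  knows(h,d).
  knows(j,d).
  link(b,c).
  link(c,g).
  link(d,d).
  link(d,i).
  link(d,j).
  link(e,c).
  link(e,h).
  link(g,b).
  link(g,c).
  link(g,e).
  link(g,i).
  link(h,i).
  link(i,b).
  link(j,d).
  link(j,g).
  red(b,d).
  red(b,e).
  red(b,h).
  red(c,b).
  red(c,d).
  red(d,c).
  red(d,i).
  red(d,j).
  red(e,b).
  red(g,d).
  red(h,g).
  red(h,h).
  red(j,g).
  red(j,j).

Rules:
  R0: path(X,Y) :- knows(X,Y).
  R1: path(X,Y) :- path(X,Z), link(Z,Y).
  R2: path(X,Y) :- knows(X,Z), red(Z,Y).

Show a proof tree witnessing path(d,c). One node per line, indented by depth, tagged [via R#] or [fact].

round 1: derive path(c,b) via R0 from knows(c,b)
round 1: derive path(c,e) via R0 from knows(c,e)
round 1: derive path(c,h) via R0 from knows(c,h)
round 1: derive path(d,h) via R0 from knows(d,h)
round 1: derive path(h,d) via R0 from knows(h,d)
round 1: derive path(j,d) via R0 from knows(j,d)
round 1: derive path(c,d) via R2 from knows(c,b), red(b,d)
round 1: derive path(c,g) via R2 from knows(c,h), red(h,g)
round 1: derive path(d,g) via R2 from knows(d,h), red(h,g)
round 1: derive path(h,c) via R2 from knows(h,d), red(d,c)
round 1: derive path(h,i) via R2 from knows(h,d), red(d,i)
round 1: derive path(h,j) via R2 from knows(h,d), red(d,j)
round 1: derive path(j,c) via R2 from knows(j,d), red(d,c)
round 1: derive path(j,i) via R2 from knows(j,d), red(d,i)
round 1: derive path(j,j) via R2 from knows(j,d), red(d,j)
round 2: derive path(c,c) via R1 from path(c,b), link(b,c)
round 2: derive path(c,i) via R1 from path(c,d), link(d,i)
round 2: derive path(c,j) via R1 from path(c,d), link(d,j)
round 2: derive path(d,b) via R1 from path(d,g), link(g,b)
round 2: derive path(d,c) via R1 from path(d,g), link(g,c)
round 2: derive path(d,e) via R1 from path(d,g), link(g,e)
round 2: derive path(d,i) via R1 from path(d,g), link(g,i)
round 2: derive path(h,b) via R1 from path(h,i), link(i,b)
round 2: derive path(h,g) via R1 from path(h,c), link(c,g)
round 2: derive path(j,b) via R1 from path(j,i), link(i,b)
round 2: derive path(j,g) via R1 from path(j,c), link(c,g)
round 3: derive path(h,e) via R1 from path(h,g), link(g,e)
round 3: derive path(j,e) via R1 from path(j,g), link(g,e)
round 4: derive path(h,h) via R1 from path(h,e), link(e,h)
round 4: derive path(j,h) via R1 from path(j,e), link(e,h)

path(d,c)  [via R1]
  path(d,g)  [via R2]
    knows(d,h)  [fact]
    red(h,g)  [fact]
  link(g,c)  [fact]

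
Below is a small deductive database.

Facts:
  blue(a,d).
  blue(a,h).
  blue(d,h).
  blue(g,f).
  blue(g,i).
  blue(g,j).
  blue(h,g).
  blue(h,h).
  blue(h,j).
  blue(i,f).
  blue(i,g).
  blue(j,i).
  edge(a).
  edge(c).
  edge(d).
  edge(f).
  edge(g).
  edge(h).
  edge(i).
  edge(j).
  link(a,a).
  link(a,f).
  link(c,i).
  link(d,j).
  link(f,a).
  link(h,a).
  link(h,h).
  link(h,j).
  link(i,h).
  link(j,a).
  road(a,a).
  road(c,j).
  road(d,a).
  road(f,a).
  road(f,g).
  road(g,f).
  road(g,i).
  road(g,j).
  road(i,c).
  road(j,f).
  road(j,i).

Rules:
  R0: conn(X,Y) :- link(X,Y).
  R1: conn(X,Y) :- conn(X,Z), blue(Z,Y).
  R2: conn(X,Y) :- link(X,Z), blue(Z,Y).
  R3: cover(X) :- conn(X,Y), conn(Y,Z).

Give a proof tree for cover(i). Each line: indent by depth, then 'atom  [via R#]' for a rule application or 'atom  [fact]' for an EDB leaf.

round 1: derive conn(a,a) via R0 from link(a,a)
round 1: derive conn(a,f) via R0 from link(a,f)
round 1: derive conn(c,i) via R0 from link(c,i)
round 1: derive conn(d,j) via R0 from link(d,j)
round 1: derive conn(f,a) via R0 from link(f,a)
round 1: derive conn(h,a) via R0 from link(h,a)
round 1: derive conn(h,h) via R0 from link(h,h)
round 1: derive conn(h,j) via R0 from link(h,j)
round 1: derive conn(i,h) via R0 from link(i,h)
round 1: derive conn(j,a) via R0 from link(j,a)
round 1: derive conn(a,d) via R2 from link(a,a), blue(a,d)
round 1: derive conn(a,h) via R2 from link(a,a), blue(a,h)
round 1: derive conn(c,f) via R2 from link(c,i), blue(i,f)
round 1: derive conn(c,g) via R2 from link(c,i), blue(i,g)
round 1: derive conn(d,i) via R2 from link(d,j), blue(j,i)
round 1: derive conn(f,d) via R2 from link(f,a), blue(a,d)
round 1: derive conn(f,h) via R2 from link(f,a), blue(a,h)
round 1: derive conn(h,d) via R2 from link(h,a), blue(a,d)
round 1: derive conn(h,g) via R2 from link(h,h), blue(h,g)
round 1: derive conn(h,i) via R2 from link(h,j), blue(j,i)
round 1: derive conn(i,g) via R2 from link(i,h), blue(h,g)
round 1: derive conn(i,j) via R2 from link(i,h), blue(h,j)
round 1: derive conn(j,d) via R2 from link(j,a), blue(a,d)
round 1: derive conn(j,h) via R2 from link(j,a), blue(a,h)
round 2: derive conn(a,g) via R1 from conn(a,h), blue(h,g)
round 2: derive conn(a,j) via R1 from conn(a,h), blue(h,j)
round 2: derive conn(c,j) via R1 from conn(c,g), blue(g,j)
round 2: derive conn(d,f) via R1 from conn(d,i), blue(i,f)
round 2: derive conn(d,g) via R1 from conn(d,i), blue(i,g)
round 2: derive conn(f,g) via R1 from conn(f,h), blue(h,g)
round 2: derive conn(f,j) via R1 from conn(f,h), blue(h,j)
round 2: derive conn(h,f) via R1 from conn(h,g), blue(g,f)
round 2: derive conn(i,f) via R1 from conn(i,g), blue(g,f)
round 2: derive conn(i,i) via R1 from conn(i,g), blue(g,i)
round 2: derive conn(j,g) via R1 from conn(j,h), blue(h,g)
round 2: derive conn(j,j) via R1 from conn(j,h), blue(h,j)
round 2: derive cover(a) via R3 from conn(a,a), conn(a,a)
round 2: derive cover(c) via R3 from conn(c,f), conn(f,a)
round 2: derive cover(d) via R3 from conn(d,i), conn(i,g)
round 2: derive cover(f) via R3 from conn(f,a), conn(a,a)
round 2: derive cover(h) via R3 from conn(h,a), conn(a,a)
round 2: derive cover(i) via R3 from conn(i,h), conn(h,a)
round 2: derive cover(j) via R3 from conn(j,a), conn(a,a)
round 3: derive conn(a,i) via R1 from conn(a,g), blue(g,i)
round 3: derive conn(f,f) via R1 from conn(f,g), blue(g,f)
round 3: derive conn(f,i) via R1 from conn(f,g), blue(g,i)
round 3: derive conn(j,f) via R1 from conn(j,g), blue(g,f)
round 3: derive conn(j,i) via R1 from conn(j,g), blue(g,i)

cover(i)  [via R3]
  conn(i,h)  [via R0]
    link(i,h)  [fact]
  conn(h,a)  [via R0]
    link(h,a)  [fact]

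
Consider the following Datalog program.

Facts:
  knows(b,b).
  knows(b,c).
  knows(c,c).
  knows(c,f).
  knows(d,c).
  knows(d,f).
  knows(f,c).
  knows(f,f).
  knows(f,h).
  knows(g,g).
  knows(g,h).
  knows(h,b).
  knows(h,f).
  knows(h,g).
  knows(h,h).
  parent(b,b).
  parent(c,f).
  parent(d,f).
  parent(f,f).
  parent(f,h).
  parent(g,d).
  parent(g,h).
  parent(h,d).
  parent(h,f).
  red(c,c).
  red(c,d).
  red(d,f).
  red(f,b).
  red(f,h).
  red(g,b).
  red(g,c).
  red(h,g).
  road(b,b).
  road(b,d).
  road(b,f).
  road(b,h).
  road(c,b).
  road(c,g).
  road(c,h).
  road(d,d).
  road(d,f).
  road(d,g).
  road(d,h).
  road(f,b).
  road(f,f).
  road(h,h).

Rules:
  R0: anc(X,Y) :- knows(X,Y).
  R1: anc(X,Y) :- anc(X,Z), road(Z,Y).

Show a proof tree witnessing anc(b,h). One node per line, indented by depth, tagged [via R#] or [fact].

anc(b,h)  [via R1]
  anc(b,b)  [via R0]
    knows(b,b)  [fact]
  road(b,h)  [fact]

round 1: derive anc(b,b) via R0 from knows(b,b)
round 1: derive anc(b,c) via R0 from knows(b,c)
round 1: derive anc(c,c) via R0 from knows(c,c)
round 1: derive anc(c,f) via R0 from knows(c,f)
round 1: derive anc(d,c) via R0 from knows(d,c)
round 1: derive anc(d,f) via R0 from knows(d,f)
round 1: derive anc(f,c) via R0 from knows(f,c)
round 1: derive anc(f,f) via R0 from knows(f,f)
round 1: derive anc(f,h) via R0 from knows(f,h)
round 1: derive anc(g,g) via R0 from knows(g,g)
round 1: derive anc(g,h) via R0 from knows(g,h)
round 1: derive anc(h,b) via R0 from knows(h,b)
round 1: derive anc(h,f) via R0 from knows(h,f)
round 1: derive anc(h,g) via R0 from knows(h,g)
round 1: derive anc(h,h) via R0 from knows(h,h)
round 2: derive anc(b,d) via R1 from anc(b,b), road(b,d)
round 2: derive anc(b,f) via R1 from anc(b,b), road(b,f)
round 2: derive anc(b,g) via R1 from anc(b,c), road(c,g)
round 2: derive anc(b,h) via R1 from anc(b,b), road(b,h)
round 2: derive anc(c,b) via R1 from anc(c,c), road(c,b)
round 2: derive anc(c,g) via R1 from anc(c,c), road(c,g)
round 2: derive anc(c,h) via R1 from anc(c,c), road(c,h)
round 2: derive anc(d,b) via R1 from anc(d,c), road(c,b)
round 2: derive anc(d,g) via R1 from anc(d,c), road(c,g)
round 2: derive anc(d,h) via R1 from anc(d,c), road(c,h)
round 2: derive anc(f,b) via R1 from anc(f,c), road(c,b)
round 2: derive anc(f,g) via R1 from anc(f,c), road(c,g)
round 2: derive anc(h,d) via R1 from anc(h,b), road(b,d)
round 3: derive anc(c,d) via R1 from anc(c,b), road(b,d)
round 3: derive anc(d,d) via R1 from anc(d,b), road(b,d)
round 3: derive anc(f,d) via R1 from anc(f,b), road(b,d)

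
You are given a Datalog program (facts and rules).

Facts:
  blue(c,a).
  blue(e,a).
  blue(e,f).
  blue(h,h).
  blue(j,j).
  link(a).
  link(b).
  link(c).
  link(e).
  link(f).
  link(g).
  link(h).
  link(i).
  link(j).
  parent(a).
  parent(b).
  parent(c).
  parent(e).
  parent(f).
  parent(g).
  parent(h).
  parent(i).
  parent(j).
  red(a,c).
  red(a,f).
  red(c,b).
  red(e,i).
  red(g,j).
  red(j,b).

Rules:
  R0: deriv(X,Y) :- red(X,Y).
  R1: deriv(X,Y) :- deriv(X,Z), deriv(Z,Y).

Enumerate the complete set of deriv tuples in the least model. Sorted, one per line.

deriv(a,b)
deriv(a,c)
deriv(a,f)
deriv(c,b)
deriv(e,i)
deriv(g,b)
deriv(g,j)
deriv(j,b)

round 1: derive deriv(a,c) via R0 from red(a,c)
round 1: derive deriv(a,f) via R0 from red(a,f)
round 1: derive deriv(c,b) via R0 from red(c,b)
round 1: derive deriv(e,i) via R0 from red(e,i)
round 1: derive deriv(g,j) via R0 from red(g,j)
round 1: derive deriv(j,b) via R0 from red(j,b)
round 2: derive deriv(a,b) via R1 from deriv(a,c), deriv(c,b)
round 2: derive deriv(g,b) via R1 from deriv(g,j), deriv(j,b)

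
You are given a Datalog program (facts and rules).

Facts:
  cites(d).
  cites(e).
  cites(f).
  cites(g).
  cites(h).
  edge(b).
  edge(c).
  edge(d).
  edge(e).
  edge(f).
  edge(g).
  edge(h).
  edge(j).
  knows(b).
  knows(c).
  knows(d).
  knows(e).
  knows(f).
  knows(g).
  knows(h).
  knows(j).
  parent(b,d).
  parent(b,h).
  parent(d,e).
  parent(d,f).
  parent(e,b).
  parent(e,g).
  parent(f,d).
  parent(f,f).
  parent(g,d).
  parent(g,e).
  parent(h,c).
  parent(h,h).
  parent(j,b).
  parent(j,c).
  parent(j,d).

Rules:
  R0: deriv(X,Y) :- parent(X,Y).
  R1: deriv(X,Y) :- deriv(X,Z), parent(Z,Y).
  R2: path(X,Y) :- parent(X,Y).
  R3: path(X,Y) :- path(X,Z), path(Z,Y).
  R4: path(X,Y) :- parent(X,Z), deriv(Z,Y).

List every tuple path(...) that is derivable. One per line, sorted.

path(b,b)
path(b,c)
path(b,d)
path(b,e)
path(b,f)
path(b,g)
path(b,h)
path(d,b)
path(d,c)
path(d,d)
path(d,e)
path(d,f)
path(d,g)
path(d,h)
path(e,b)
path(e,c)
path(e,d)
path(e,e)
path(e,f)
path(e,g)
path(e,h)
path(f,b)
path(f,c)
path(f,d)
path(f,e)
path(f,f)
path(f,g)
path(f,h)
path(g,b)
path(g,c)
path(g,d)
path(g,e)
path(g,f)
path(g,g)
path(g,h)
path(h,c)
path(h,h)
path(j,b)
path(j,c)
path(j,d)
path(j,e)
path(j,f)
path(j,g)
path(j,h)

round 1: derive deriv(b,d) via R0 from parent(b,d)
round 1: derive deriv(b,h) via R0 from parent(b,h)
round 1: derive deriv(d,e) via R0 from parent(d,e)
round 1: derive deriv(d,f) via R0 from parent(d,f)
round 1: derive deriv(e,b) via R0 from parent(e,b)
round 1: derive deriv(e,g) via R0 from parent(e,g)
round 1: derive deriv(f,d) via R0 from parent(f,d)
round 1: derive deriv(f,f) via R0 from parent(f,f)
round 1: derive deriv(g,d) via R0 from parent(g,d)
round 1: derive deriv(g,e) via R0 from parent(g,e)
round 1: derive deriv(h,c) via R0 from parent(h,c)
round 1: derive deriv(h,h) via R0 from parent(h,h)
round 1: derive deriv(j,b) via R0 from parent(j,b)
round 1: derive deriv(j,c) via R0 from parent(j,c)
round 1: derive deriv(j,d) via R0 from parent(j,d)
round 1: derive path(b,d) via R2 from parent(b,d)
round 1: derive path(b,h) via R2 from parent(b,h)
round 1: derive path(d,e) via R2 from parent(d,e)
round 1: derive path(d,f) via R2 from parent(d,f)
round 1: derive path(e,b) via R2 from parent(e,b)
round 1: derive path(e,g) via R2 from parent(e,g)
round 1: derive path(f,d) via R2 from parent(f,d)
round 1: derive path(f,f) via R2 from parent(f,f)
round 1: derive path(g,d) via R2 from parent(g,d)
round 1: derive path(g,e) via R2 from parent(g,e)
round 1: derive path(h,c) via R2 from parent(h,c)
round 1: derive path(h,h) via R2 from parent(h,h)
round 1: derive path(j,b) via R2 from parent(j,b)
round 1: derive path(j,c) via R2 from parent(j,c)
round 1: derive path(j,d) via R2 from parent(j,d)
round 2: derive deriv(b,c) via R1 from deriv(b,h), parent(h,c)
round 2: derive deriv(b,e) via R1 from deriv(b,d), parent(d,e)
round 2: derive deriv(b,f) via R1 from deriv(b,d), parent(d,f)
round 2: derive deriv(d,b) via R1 from deriv(d,e), parent(e,b)
round 2: derive deriv(d,d) via R1 from deriv(d,f), parent(f,d)
round 2: derive deriv(d,g) via R1 from deriv(d,e), parent(e,g)
round 2: derive deriv(e,d) via R1 from deriv(e,b), parent(b,d)
round 2: derive deriv(e,e) via R1 from deriv(e,g), parent(g,e)
round 2: derive deriv(e,h) via R1 from deriv(e,b), parent(b,h)
round 2: derive deriv(f,e) via R1 from deriv(f,d), parent(d,e)
round 2: derive deriv(g,b) via R1 from deriv(g,e), parent(e,b)
round 2: derive deriv(g,f) via R1 from deriv(g,d), parent(d,f)
round 2: derive deriv(g,g) via R1 from deriv(g,e), parent(e,g)
round 2: derive deriv(j,e) via R1 from deriv(j,d), parent(d,e)
round 2: derive deriv(j,f) via R1 from deriv(j,d), parent(d,f)
round 2: derive deriv(j,h) via R1 from deriv(j,b), parent(b,h)
round 2: derive path(b,c) via R3 from path(b,h), path(h,c)
round 2: derive path(b,e) via R3 from path(b,d), path(d,e)
round 2: derive path(b,f) via R3 from path(b,d), path(d,f)
round 2: derive path(d,b) via R3 from path(d,e), path(e,b)
round 2: derive path(d,d) via R3 from path(d,f), path(f,d)
round 2: derive path(d,g) via R3 from path(d,e), path(e,g)
round 2: derive path(e,d) via R3 from path(e,b), path(b,d)
round 2: derive path(e,e) via R3 from path(e,g), path(g,e)
round 2: derive path(e,h) via R3 from path(e,b), path(b,h)
round 2: derive path(f,e) via R3 from path(f,d), path(d,e)
round 2: derive path(g,b) via R3 from path(g,e), path(e,b)
round 2: derive path(g,f) via R3 from path(g,d), path(d,f)
round 2: derive path(g,g) via R3 from path(g,e), path(e,g)
round 2: derive path(j,e) via R3 from path(j,d), path(d,e)
round 2: derive path(j,f) via R3 from path(j,d), path(d,f)
round 2: derive path(j,h) via R3 from path(j,b), path(b,h)
round 3: derive deriv(b,b) via R1 from deriv(b,e), parent(e,b)
round 3: derive deriv(b,g) via R1 from deriv(b,e), parent(e,g)
round 3: derive deriv(d,h) via R1 from deriv(d,b), parent(b,h)
round 3: derive deriv(e,c) via R1 from deriv(e,h), parent(h,c)
round 3: derive deriv(e,f) via R1 from deriv(e,d), parent(d,f)
round 3: derive deriv(f,b) via R1 from deriv(f,e), parent(e,b)
round 3: derive deriv(f,g) via R1 from deriv(f,e), parent(e,g)
round 3: derive deriv(g,h) via R1 from deriv(g,b), parent(b,h)
round 3: derive deriv(j,g) via R1 from deriv(j,e), parent(e,g)
round 3: derive path(b,b) via R3 from path(b,d), path(d,b)
round 3: derive path(b,g) via R3 from path(b,d), path(d,g)
round 3: derive path(d,c) via R3 from path(d,b), path(b,c)
round 3: derive path(d,h) via R3 from path(d,b), path(b,h)
round 3: derive path(e,c) via R3 from path(e,b), path(b,c)
round 3: derive path(e,f) via R3 from path(e,b), path(b,f)
round 3: derive path(f,b) via R3 from path(f,d), path(d,b)
round 3: derive path(f,g) via R3 from path(f,d), path(d,g)
round 3: derive path(f,h) via R3 from path(f,e), path(e,h)
round 3: derive path(g,c) via R3 from path(g,b), path(b,c)
round 3: derive path(g,h) via R3 from path(g,b), path(b,h)
round 3: derive path(j,g) via R3 from path(j,d), path(d,g)
round 4: derive deriv(d,c) via R1 from deriv(d,h), parent(h,c)
round 4: derive deriv(f,h) via R1 from deriv(f,b), parent(b,h)
round 4: derive deriv(g,c) via R1 from deriv(g,h), parent(h,c)
round 4: derive path(f,c) via R3 from path(f,b), path(b,c)
round 5: derive deriv(f,c) via R1 from deriv(f,h), parent(h,c)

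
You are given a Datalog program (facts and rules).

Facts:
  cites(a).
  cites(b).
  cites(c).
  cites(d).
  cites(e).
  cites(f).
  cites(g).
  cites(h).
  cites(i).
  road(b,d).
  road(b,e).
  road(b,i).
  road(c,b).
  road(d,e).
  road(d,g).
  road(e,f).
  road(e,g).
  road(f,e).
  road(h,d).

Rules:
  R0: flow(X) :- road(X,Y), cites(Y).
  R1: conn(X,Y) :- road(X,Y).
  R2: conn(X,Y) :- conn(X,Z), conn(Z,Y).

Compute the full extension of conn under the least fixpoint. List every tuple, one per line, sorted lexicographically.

round 1: derive conn(b,d) via R1 from road(b,d)
round 1: derive conn(b,e) via R1 from road(b,e)
round 1: derive conn(b,i) via R1 from road(b,i)
round 1: derive conn(c,b) via R1 from road(c,b)
round 1: derive conn(d,e) via R1 from road(d,e)
round 1: derive conn(d,g) via R1 from road(d,g)
round 1: derive conn(e,f) via R1 from road(e,f)
round 1: derive conn(e,g) via R1 from road(e,g)
round 1: derive conn(f,e) via R1 from road(f,e)
round 1: derive conn(h,d) via R1 from road(h,d)
round 2: derive conn(b,f) via R2 from conn(b,e), conn(e,f)
round 2: derive conn(b,g) via R2 from conn(b,d), conn(d,g)
round 2: derive conn(c,d) via R2 from conn(c,b), conn(b,d)
round 2: derive conn(c,e) via R2 from conn(c,b), conn(b,e)
round 2: derive conn(c,i) via R2 from conn(c,b), conn(b,i)
round 2: derive conn(d,f) via R2 from conn(d,e), conn(e,f)
round 2: derive conn(e,e) via R2 from conn(e,f), conn(f,e)
round 2: derive conn(f,f) via R2 from conn(f,e), conn(e,f)
round 2: derive conn(f,g) via R2 from conn(f,e), conn(e,g)
round 2: derive conn(h,e) via R2 from conn(h,d), conn(d,e)
round 2: derive conn(h,g) via R2 from conn(h,d), conn(d,g)
round 3: derive conn(c,f) via R2 from conn(c,b), conn(b,f)
round 3: derive conn(c,g) via R2 from conn(c,b), conn(b,g)
round 3: derive conn(h,f) via R2 from conn(h,d), conn(d,f)

conn(b,d)
conn(b,e)
conn(b,f)
conn(b,g)
conn(b,i)
conn(c,b)
conn(c,d)
conn(c,e)
conn(c,f)
conn(c,g)
conn(c,i)
conn(d,e)
conn(d,f)
conn(d,g)
conn(e,e)
conn(e,f)
conn(e,g)
conn(f,e)
conn(f,f)
conn(f,g)
conn(h,d)
conn(h,e)
conn(h,f)
conn(h,g)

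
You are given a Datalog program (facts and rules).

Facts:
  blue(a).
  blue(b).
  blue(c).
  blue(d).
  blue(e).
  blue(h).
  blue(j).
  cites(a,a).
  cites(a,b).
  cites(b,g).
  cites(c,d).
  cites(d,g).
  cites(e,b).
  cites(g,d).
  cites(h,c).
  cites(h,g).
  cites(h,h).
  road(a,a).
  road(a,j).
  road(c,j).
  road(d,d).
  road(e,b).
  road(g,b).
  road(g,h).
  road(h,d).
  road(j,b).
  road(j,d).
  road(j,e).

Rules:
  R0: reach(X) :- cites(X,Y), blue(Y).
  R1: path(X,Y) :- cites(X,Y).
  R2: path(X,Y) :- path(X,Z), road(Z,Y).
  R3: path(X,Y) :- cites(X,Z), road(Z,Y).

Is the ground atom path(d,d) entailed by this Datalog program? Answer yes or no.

round 1: derive path(a,a) via R1 from cites(a,a)
round 1: derive path(a,b) via R1 from cites(a,b)
round 1: derive path(b,g) via R1 from cites(b,g)
round 1: derive path(c,d) via R1 from cites(c,d)
round 1: derive path(d,g) via R1 from cites(d,g)
round 1: derive path(e,b) via R1 from cites(e,b)
round 1: derive path(g,d) via R1 from cites(g,d)
round 1: derive path(h,c) via R1 from cites(h,c)
round 1: derive path(h,g) via R1 from cites(h,g)
round 1: derive path(h,h) via R1 from cites(h,h)
round 1: derive path(a,j) via R3 from cites(a,a), road(a,j)
round 1: derive path(b,b) via R3 from cites(b,g), road(g,b)
round 1: derive path(b,h) via R3 from cites(b,g), road(g,h)
round 1: derive path(d,b) via R3 from cites(d,g), road(g,b)
round 1: derive path(d,h) via R3 from cites(d,g), road(g,h)
round 1: derive path(h,b) via R3 from cites(h,g), road(g,b)
round 1: derive path(h,d) via R3 from cites(h,h), road(h,d)
round 1: derive path(h,j) via R3 from cites(h,c), road(c,j)
round 2: derive path(a,d) via R2 from path(a,j), road(j,d)
round 2: derive path(a,e) via R2 from path(a,j), road(j,e)
round 2: derive path(b,d) via R2 from path(b,h), road(h,d)
round 2: derive path(d,d) via R2 from path(d,h), road(h,d)
round 2: derive path(h,e) via R2 from path(h,j), road(j,e)

yes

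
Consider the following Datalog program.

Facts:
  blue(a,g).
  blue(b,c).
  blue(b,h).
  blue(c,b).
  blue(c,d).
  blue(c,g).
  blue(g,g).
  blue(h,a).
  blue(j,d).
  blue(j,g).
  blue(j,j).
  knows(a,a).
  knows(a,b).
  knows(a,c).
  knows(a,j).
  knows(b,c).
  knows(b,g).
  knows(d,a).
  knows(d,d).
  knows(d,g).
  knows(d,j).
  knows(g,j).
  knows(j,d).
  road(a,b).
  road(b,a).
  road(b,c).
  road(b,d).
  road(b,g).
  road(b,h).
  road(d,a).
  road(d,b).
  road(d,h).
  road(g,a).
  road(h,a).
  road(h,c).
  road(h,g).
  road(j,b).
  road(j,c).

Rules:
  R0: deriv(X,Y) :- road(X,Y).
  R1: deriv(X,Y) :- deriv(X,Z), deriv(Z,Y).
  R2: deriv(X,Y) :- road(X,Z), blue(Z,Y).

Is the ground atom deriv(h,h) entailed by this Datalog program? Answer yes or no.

round 1: derive deriv(a,b) via R0 from road(a,b)
round 1: derive deriv(b,a) via R0 from road(b,a)
round 1: derive deriv(b,c) via R0 from road(b,c)
round 1: derive deriv(b,d) via R0 from road(b,d)
round 1: derive deriv(b,g) via R0 from road(b,g)
round 1: derive deriv(b,h) via R0 from road(b,h)
round 1: derive deriv(d,a) via R0 from road(d,a)
round 1: derive deriv(d,b) via R0 from road(d,b)
round 1: derive deriv(d,h) via R0 from road(d,h)
round 1: derive deriv(g,a) via R0 from road(g,a)
round 1: derive deriv(h,a) via R0 from road(h,a)
round 1: derive deriv(h,c) via R0 from road(h,c)
round 1: derive deriv(h,g) via R0 from road(h,g)
round 1: derive deriv(j,b) via R0 from road(j,b)
round 1: derive deriv(j,c) via R0 from road(j,c)
round 1: derive deriv(a,c) via R2 from road(a,b), blue(b,c)
round 1: derive deriv(a,h) via R2 from road(a,b), blue(b,h)
round 1: derive deriv(b,b) via R2 from road(b,c), blue(c,b)
round 1: derive deriv(d,c) via R2 from road(d,b), blue(b,c)
round 1: derive deriv(d,g) via R2 from road(d,a), blue(a,g)
round 1: derive deriv(g,g) via R2 from road(g,a), blue(a,g)
round 1: derive deriv(h,b) via R2 from road(h,c), blue(c,b)
round 1: derive deriv(h,d) via R2 from road(h,c), blue(c,d)
round 1: derive deriv(j,d) via R2 from road(j,c), blue(c,d)
round 1: derive deriv(j,g) via R2 from road(j,c), blue(c,g)
round 1: derive deriv(j,h) via R2 from road(j,b), blue(b,h)
round 2: derive deriv(a,a) via R1 from deriv(a,b), deriv(b,a)
round 2: derive deriv(a,d) via R1 from deriv(a,b), deriv(b,d)
round 2: derive deriv(a,g) via R1 from deriv(a,b), deriv(b,g)
round 2: derive deriv(d,d) via R1 from deriv(d,b), deriv(b,d)
round 2: derive deriv(g,b) via R1 from deriv(g,a), deriv(a,b)
round 2: derive deriv(g,c) via R1 from deriv(g,a), deriv(a,c)
round 2: derive deriv(g,h) via R1 from deriv(g,a), deriv(a,h)
round 2: derive deriv(h,h) via R1 from deriv(h,a), deriv(a,h)
round 2: derive deriv(j,a) via R1 from deriv(j,b), deriv(b,a)
round 3: derive deriv(g,d) via R1 from deriv(g,a), deriv(a,d)

yes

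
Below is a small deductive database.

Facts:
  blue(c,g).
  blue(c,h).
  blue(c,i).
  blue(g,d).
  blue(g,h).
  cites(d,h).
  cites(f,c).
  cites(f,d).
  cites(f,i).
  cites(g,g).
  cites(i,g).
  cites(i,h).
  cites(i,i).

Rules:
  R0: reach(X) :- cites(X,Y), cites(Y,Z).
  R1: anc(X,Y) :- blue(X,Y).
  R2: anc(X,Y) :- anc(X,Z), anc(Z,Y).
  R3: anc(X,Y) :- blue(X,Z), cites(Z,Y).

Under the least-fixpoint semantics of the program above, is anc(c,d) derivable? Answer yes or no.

round 1: derive anc(c,g) via R1 from blue(c,g)
round 1: derive anc(c,h) via R1 from blue(c,h)
round 1: derive anc(c,i) via R1 from blue(c,i)
round 1: derive anc(g,d) via R1 from blue(g,d)
round 1: derive anc(g,h) via R1 from blue(g,h)
round 2: derive anc(c,d) via R2 from anc(c,g), anc(g,d)

yes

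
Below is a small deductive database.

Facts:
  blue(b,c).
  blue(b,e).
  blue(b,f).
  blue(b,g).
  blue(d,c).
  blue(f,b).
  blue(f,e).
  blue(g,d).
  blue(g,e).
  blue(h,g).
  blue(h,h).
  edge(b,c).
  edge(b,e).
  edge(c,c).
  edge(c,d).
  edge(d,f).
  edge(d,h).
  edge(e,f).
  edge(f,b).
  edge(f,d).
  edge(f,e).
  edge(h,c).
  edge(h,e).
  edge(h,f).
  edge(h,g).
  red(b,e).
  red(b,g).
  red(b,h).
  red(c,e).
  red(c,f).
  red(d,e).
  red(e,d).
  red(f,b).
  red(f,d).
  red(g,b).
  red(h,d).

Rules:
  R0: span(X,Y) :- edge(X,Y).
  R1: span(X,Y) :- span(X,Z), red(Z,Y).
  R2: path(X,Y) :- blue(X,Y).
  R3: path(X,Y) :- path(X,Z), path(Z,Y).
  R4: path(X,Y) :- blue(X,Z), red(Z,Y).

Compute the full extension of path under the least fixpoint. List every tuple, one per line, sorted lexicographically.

round 1: derive path(b,c) via R2 from blue(b,c)
round 1: derive path(b,e) via R2 from blue(b,e)
round 1: derive path(b,f) via R2 from blue(b,f)
round 1: derive path(b,g) via R2 from blue(b,g)
round 1: derive path(d,c) via R2 from blue(d,c)
round 1: derive path(f,b) via R2 from blue(f,b)
round 1: derive path(f,e) via R2 from blue(f,e)
round 1: derive path(g,d) via R2 from blue(g,d)
round 1: derive path(g,e) via R2 from blue(g,e)
round 1: derive path(h,g) via R2 from blue(h,g)
round 1: derive path(h,h) via R2 from blue(h,h)
round 1: derive path(b,b) via R4 from blue(b,f), red(f,b)
round 1: derive path(b,d) via R4 from blue(b,e), red(e,d)
round 1: derive path(d,e) via R4 from blue(d,c), red(c,e)
round 1: derive path(d,f) via R4 from blue(d,c), red(c,f)
round 1: derive path(f,d) via R4 from blue(f,e), red(e,d)
round 1: derive path(f,g) via R4 from blue(f,b), red(b,g)
round 1: derive path(f,h) via R4 from blue(f,b), red(b,h)
round 1: derive path(h,b) via R4 from blue(h,g), red(g,b)
round 1: derive path(h,d) via R4 from blue(h,h), red(h,d)
round 2: derive path(b,h) via R3 from path(b,f), path(f,h)
round 2: derive path(d,b) via R3 from path(d,f), path(f,b)
round 2: derive path(d,d) via R3 from path(d,f), path(f,d)
round 2: derive path(d,g) via R3 from path(d,f), path(f,g)
round 2: derive path(d,h) via R3 from path(d,f), path(f,h)
round 2: derive path(f,c) via R3 from path(f,b), path(b,c)
round 2: derive path(f,f) via R3 from path(f,b), path(b,f)
round 2: derive path(g,c) via R3 from path(g,d), path(d,c)
round 2: derive path(g,f) via R3 from path(g,d), path(d,f)
round 2: derive path(h,c) via R3 from path(h,b), path(b,c)
round 2: derive path(h,e) via R3 from path(h,b), path(b,e)
round 2: derive path(h,f) via R3 from path(h,b), path(b,f)
round 3: derive path(g,b) via R3 from path(g,d), path(d,b)
round 3: derive path(g,g) via R3 from path(g,d), path(d,g)
round 3: derive path(g,h) via R3 from path(g,d), path(d,h)

path(b,b)
path(b,c)
path(b,d)
path(b,e)
path(b,f)
path(b,g)
path(b,h)
path(d,b)
path(d,c)
path(d,d)
path(d,e)
path(d,f)
path(d,g)
path(d,h)
path(f,b)
path(f,c)
path(f,d)
path(f,e)
path(f,f)
path(f,g)
path(f,h)
path(g,b)
path(g,c)
path(g,d)
path(g,e)
path(g,f)
path(g,g)
path(g,h)
path(h,b)
path(h,c)
path(h,d)
path(h,e)
path(h,f)
path(h,g)
path(h,h)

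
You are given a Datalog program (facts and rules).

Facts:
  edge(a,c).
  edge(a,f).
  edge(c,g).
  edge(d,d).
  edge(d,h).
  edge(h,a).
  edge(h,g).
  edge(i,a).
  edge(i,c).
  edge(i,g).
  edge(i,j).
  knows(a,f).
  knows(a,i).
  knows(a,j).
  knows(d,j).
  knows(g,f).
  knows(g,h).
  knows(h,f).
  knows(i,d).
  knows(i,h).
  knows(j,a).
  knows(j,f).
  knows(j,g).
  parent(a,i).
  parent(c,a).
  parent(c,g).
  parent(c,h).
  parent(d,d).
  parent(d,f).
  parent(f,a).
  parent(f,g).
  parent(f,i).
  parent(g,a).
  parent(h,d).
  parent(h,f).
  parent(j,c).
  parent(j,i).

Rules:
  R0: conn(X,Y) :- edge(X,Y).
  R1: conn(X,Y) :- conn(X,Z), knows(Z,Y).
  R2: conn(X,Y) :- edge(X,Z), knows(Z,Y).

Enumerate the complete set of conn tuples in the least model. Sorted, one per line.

round 1: derive conn(a,c) via R0 from edge(a,c)
round 1: derive conn(a,f) via R0 from edge(a,f)
round 1: derive conn(c,g) via R0 from edge(c,g)
round 1: derive conn(d,d) via R0 from edge(d,d)
round 1: derive conn(d,h) via R0 from edge(d,h)
round 1: derive conn(h,a) via R0 from edge(h,a)
round 1: derive conn(h,g) via R0 from edge(h,g)
round 1: derive conn(i,a) via R0 from edge(i,a)
round 1: derive conn(i,c) via R0 from edge(i,c)
round 1: derive conn(i,g) via R0 from edge(i,g)
round 1: derive conn(i,j) via R0 from edge(i,j)
round 1: derive conn(c,f) via R2 from edge(c,g), knows(g,f)
round 1: derive conn(c,h) via R2 from edge(c,g), knows(g,h)
round 1: derive conn(d,f) via R2 from edge(d,h), knows(h,f)
round 1: derive conn(d,j) via R2 from edge(d,d), knows(d,j)
round 1: derive conn(h,f) via R2 from edge(h,a), knows(a,f)
round 1: derive conn(h,h) via R2 from edge(h,g), knows(g,h)
round 1: derive conn(h,i) via R2 from edge(h,a), knows(a,i)
round 1: derive conn(h,j) via R2 from edge(h,a), knows(a,j)
round 1: derive conn(i,f) via R2 from edge(i,a), knows(a,f)
round 1: derive conn(i,h) via R2 from edge(i,g), knows(g,h)
round 1: derive conn(i,i) via R2 from edge(i,a), knows(a,i)
round 2: derive conn(d,a) via R1 from conn(d,j), knows(j,a)
round 2: derive conn(d,g) via R1 from conn(d,j), knows(j,g)
round 2: derive conn(h,d) via R1 from conn(h,i), knows(i,d)
round 2: derive conn(i,d) via R1 from conn(i,i), knows(i,d)
round 3: derive conn(d,i) via R1 from conn(d,a), knows(a,i)

conn(a,c)
conn(a,f)
conn(c,f)
conn(c,g)
conn(c,h)
conn(d,a)
conn(d,d)
conn(d,f)
conn(d,g)
conn(d,h)
conn(d,i)
conn(d,j)
conn(h,a)
conn(h,d)
conn(h,f)
conn(h,g)
conn(h,h)
conn(h,i)
conn(h,j)
conn(i,a)
conn(i,c)
conn(i,d)
conn(i,f)
conn(i,g)
conn(i,h)
conn(i,i)
conn(i,j)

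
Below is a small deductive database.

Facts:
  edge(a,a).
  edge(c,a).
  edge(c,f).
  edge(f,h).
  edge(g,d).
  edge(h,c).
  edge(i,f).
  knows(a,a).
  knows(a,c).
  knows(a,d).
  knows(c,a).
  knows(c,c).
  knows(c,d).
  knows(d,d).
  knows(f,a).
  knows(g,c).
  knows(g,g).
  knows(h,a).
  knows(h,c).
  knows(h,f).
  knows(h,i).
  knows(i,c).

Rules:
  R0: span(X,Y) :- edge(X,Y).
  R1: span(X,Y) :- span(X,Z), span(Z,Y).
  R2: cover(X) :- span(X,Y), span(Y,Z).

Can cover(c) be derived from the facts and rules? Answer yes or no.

round 1: derive span(a,a) via R0 from edge(a,a)
round 1: derive span(c,a) via R0 from edge(c,a)
round 1: derive span(c,f) via R0 from edge(c,f)
round 1: derive span(f,h) via R0 from edge(f,h)
round 1: derive span(g,d) via R0 from edge(g,d)
round 1: derive span(h,c) via R0 from edge(h,c)
round 1: derive span(i,f) via R0 from edge(i,f)
round 2: derive span(c,h) via R1 from span(c,f), span(f,h)
round 2: derive span(f,c) via R1 from span(f,h), span(h,c)
round 2: derive span(h,a) via R1 from span(h,c), span(c,a)
round 2: derive span(h,f) via R1 from span(h,c), span(c,f)
round 2: derive span(i,h) via R1 from span(i,f), span(f,h)
round 2: derive cover(a) via R2 from span(a,a), span(a,a)
round 2: derive cover(c) via R2 from span(c,a), span(a,a)
round 2: derive cover(f) via R2 from span(f,h), span(h,c)
round 2: derive cover(h) via R2 from span(h,c), span(c,a)
round 2: derive cover(i) via R2 from span(i,f), span(f,h)
round 3: derive span(c,c) via R1 from span(c,f), span(f,c)
round 3: derive span(f,a) via R1 from span(f,c), span(c,a)
round 3: derive span(f,f) via R1 from span(f,c), span(c,f)
round 3: derive span(h,h) via R1 from span(h,c), span(c,h)
round 3: derive span(i,a) via R1 from span(i,h), span(h,a)
round 3: derive span(i,c) via R1 from span(i,f), span(f,c)

yes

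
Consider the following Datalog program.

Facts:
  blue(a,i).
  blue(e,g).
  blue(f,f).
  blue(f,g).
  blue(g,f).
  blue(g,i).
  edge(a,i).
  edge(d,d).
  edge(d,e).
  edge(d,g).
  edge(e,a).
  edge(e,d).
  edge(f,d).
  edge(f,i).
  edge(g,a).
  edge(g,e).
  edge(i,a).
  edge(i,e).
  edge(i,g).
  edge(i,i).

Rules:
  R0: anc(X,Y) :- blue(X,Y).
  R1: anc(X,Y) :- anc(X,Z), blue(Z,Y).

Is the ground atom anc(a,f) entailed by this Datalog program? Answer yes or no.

no

round 1: derive anc(a,i) via R0 from blue(a,i)
round 1: derive anc(e,g) via R0 from blue(e,g)
round 1: derive anc(f,f) via R0 from blue(f,f)
round 1: derive anc(f,g) via R0 from blue(f,g)
round 1: derive anc(g,f) via R0 from blue(g,f)
round 1: derive anc(g,i) via R0 from blue(g,i)
round 2: derive anc(e,f) via R1 from anc(e,g), blue(g,f)
round 2: derive anc(e,i) via R1 from anc(e,g), blue(g,i)
round 2: derive anc(f,i) via R1 from anc(f,g), blue(g,i)
round 2: derive anc(g,g) via R1 from anc(g,f), blue(f,g)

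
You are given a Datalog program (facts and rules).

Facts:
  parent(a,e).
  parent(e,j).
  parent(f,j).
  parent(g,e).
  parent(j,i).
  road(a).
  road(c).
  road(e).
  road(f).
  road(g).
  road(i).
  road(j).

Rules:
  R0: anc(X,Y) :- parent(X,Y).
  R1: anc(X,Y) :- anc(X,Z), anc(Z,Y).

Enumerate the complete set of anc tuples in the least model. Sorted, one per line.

round 1: derive anc(a,e) via R0 from parent(a,e)
round 1: derive anc(e,j) via R0 from parent(e,j)
round 1: derive anc(f,j) via R0 from parent(f,j)
round 1: derive anc(g,e) via R0 from parent(g,e)
round 1: derive anc(j,i) via R0 from parent(j,i)
round 2: derive anc(a,j) via R1 from anc(a,e), anc(e,j)
round 2: derive anc(e,i) via R1 from anc(e,j), anc(j,i)
round 2: derive anc(f,i) via R1 from anc(f,j), anc(j,i)
round 2: derive anc(g,j) via R1 from anc(g,e), anc(e,j)
round 3: derive anc(a,i) via R1 from anc(a,e), anc(e,i)
round 3: derive anc(g,i) via R1 from anc(g,e), anc(e,i)

anc(a,e)
anc(a,i)
anc(a,j)
anc(e,i)
anc(e,j)
anc(f,i)
anc(f,j)
anc(g,e)
anc(g,i)
anc(g,j)
anc(j,i)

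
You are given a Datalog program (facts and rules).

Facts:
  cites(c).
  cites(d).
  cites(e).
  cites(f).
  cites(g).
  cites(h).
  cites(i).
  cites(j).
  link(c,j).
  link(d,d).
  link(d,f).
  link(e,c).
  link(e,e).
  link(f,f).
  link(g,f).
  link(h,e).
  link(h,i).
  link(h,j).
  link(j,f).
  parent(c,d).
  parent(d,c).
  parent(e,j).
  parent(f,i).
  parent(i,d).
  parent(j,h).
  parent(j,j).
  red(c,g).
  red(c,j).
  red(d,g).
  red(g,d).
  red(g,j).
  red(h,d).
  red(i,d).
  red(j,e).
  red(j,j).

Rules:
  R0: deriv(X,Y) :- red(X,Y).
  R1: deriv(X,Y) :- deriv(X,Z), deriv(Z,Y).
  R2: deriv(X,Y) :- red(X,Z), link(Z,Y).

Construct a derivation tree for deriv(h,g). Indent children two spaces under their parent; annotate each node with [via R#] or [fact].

deriv(h,g)  [via R1]
  deriv(h,d)  [via R0]
    red(h,d)  [fact]
  deriv(d,g)  [via R0]
    red(d,g)  [fact]

round 1: derive deriv(c,g) via R0 from red(c,g)
round 1: derive deriv(c,j) via R0 from red(c,j)
round 1: derive deriv(d,g) via R0 from red(d,g)
round 1: derive deriv(g,d) via R0 from red(g,d)
round 1: derive deriv(g,j) via R0 from red(g,j)
round 1: derive deriv(h,d) via R0 from red(h,d)
round 1: derive deriv(i,d) via R0 from red(i,d)
round 1: derive deriv(j,e) via R0 from red(j,e)
round 1: derive deriv(j,j) via R0 from red(j,j)
round 1: derive deriv(c,f) via R2 from red(c,g), link(g,f)
round 1: derive deriv(d,f) via R2 from red(d,g), link(g,f)
round 1: derive deriv(g,f) via R2 from red(g,d), link(d,f)
round 1: derive deriv(h,f) via R2 from red(h,d), link(d,f)
round 1: derive deriv(i,f) via R2 from red(i,d), link(d,f)
round 1: derive deriv(j,c) via R2 from red(j,e), link(e,c)
round 1: derive deriv(j,f) via R2 from red(j,j), link(j,f)
round 2: derive deriv(c,c) via R1 from deriv(c,j), deriv(j,c)
round 2: derive deriv(c,d) via R1 from deriv(c,g), deriv(g,d)
round 2: derive deriv(c,e) via R1 from deriv(c,j), deriv(j,e)
round 2: derive deriv(d,d) via R1 from deriv(d,g), deriv(g,d)
round 2: derive deriv(d,j) via R1 from deriv(d,g), deriv(g,j)
round 2: derive deriv(g,c) via R1 from deriv(g,j), deriv(j,c)
round 2: derive deriv(g,e) via R1 from deriv(g,j), deriv(j,e)
round 2: derive deriv(g,g) via R1 from deriv(g,d), deriv(d,g)
round 2: derive deriv(h,g) via R1 from deriv(h,d), deriv(d,g)
round 2: derive deriv(i,g) via R1 from deriv(i,d), deriv(d,g)
round 2: derive deriv(j,g) via R1 from deriv(j,c), deriv(c,g)
round 3: derive deriv(d,c) via R1 from deriv(d,g), deriv(g,c)
round 3: derive deriv(d,e) via R1 from deriv(d,g), deriv(g,e)
round 3: derive deriv(h,c) via R1 from deriv(h,g), deriv(g,c)
round 3: derive deriv(h,e) via R1 from deriv(h,g), deriv(g,e)
round 3: derive deriv(h,j) via R1 from deriv(h,d), deriv(d,j)
round 3: derive deriv(i,c) via R1 from deriv(i,g), deriv(g,c)
round 3: derive deriv(i,e) via R1 from deriv(i,g), deriv(g,e)
round 3: derive deriv(i,j) via R1 from deriv(i,d), deriv(d,j)
round 3: derive deriv(j,d) via R1 from deriv(j,c), deriv(c,d)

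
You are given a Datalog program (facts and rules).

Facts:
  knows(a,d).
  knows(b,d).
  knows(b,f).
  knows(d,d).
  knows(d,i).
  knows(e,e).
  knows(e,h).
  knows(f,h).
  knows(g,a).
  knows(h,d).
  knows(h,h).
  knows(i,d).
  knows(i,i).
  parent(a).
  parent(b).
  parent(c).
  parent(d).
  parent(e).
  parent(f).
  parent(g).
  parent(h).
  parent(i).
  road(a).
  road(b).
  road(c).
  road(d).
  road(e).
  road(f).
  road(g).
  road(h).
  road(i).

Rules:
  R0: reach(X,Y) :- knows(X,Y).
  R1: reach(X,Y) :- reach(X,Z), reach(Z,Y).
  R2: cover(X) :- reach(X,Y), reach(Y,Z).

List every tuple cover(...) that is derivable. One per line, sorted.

round 1: derive reach(a,d) via R0 from knows(a,d)
round 1: derive reach(b,d) via R0 from knows(b,d)
round 1: derive reach(b,f) via R0 from knows(b,f)
round 1: derive reach(d,d) via R0 from knows(d,d)
round 1: derive reach(d,i) via R0 from knows(d,i)
round 1: derive reach(e,e) via R0 from knows(e,e)
round 1: derive reach(e,h) via R0 from knows(e,h)
round 1: derive reach(f,h) via R0 from knows(f,h)
round 1: derive reach(g,a) via R0 from knows(g,a)
round 1: derive reach(h,d) via R0 from knows(h,d)
round 1: derive reach(h,h) via R0 from knows(h,h)
round 1: derive reach(i,d) via R0 from knows(i,d)
round 1: derive reach(i,i) via R0 from knows(i,i)
round 2: derive reach(a,i) via R1 from reach(a,d), reach(d,i)
round 2: derive reach(b,h) via R1 from reach(b,f), reach(f,h)
round 2: derive reach(b,i) via R1 from reach(b,d), reach(d,i)
round 2: derive reach(e,d) via R1 from reach(e,h), reach(h,d)
round 2: derive reach(f,d) via R1 from reach(f,h), reach(h,d)
round 2: derive reach(g,d) via R1 from reach(g,a), reach(a,d)
round 2: derive reach(h,i) via R1 from reach(h,d), reach(d,i)
round 2: derive cover(a) via R2 from reach(a,d), reach(d,d)
round 2: derive cover(b) via R2 from reach(b,d), reach(d,d)
round 2: derive cover(d) via R2 from reach(d,d), reach(d,d)
round 2: derive cover(e) via R2 from reach(e,e), reach(e,e)
round 2: derive cover(f) via R2 from reach(f,h), reach(h,d)
round 2: derive cover(g) via R2 from reach(g,a), reach(a,d)
round 2: derive cover(h) via R2 from reach(h,d), reach(d,d)
round 2: derive cover(i) via R2 from reach(i,d), reach(d,d)
round 3: derive reach(e,i) via R1 from reach(e,d), reach(d,i)
round 3: derive reach(f,i) via R1 from reach(f,d), reach(d,i)
round 3: derive reach(g,i) via R1 from reach(g,a), reach(a,i)

cover(a)
cover(b)
cover(d)
cover(e)
cover(f)
cover(g)
cover(h)
cover(i)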